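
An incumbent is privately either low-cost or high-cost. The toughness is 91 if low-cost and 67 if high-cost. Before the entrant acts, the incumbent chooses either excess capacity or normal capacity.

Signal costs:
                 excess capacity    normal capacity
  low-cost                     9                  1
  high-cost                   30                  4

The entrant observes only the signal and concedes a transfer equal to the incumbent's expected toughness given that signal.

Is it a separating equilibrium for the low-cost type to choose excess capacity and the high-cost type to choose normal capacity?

If types separate, excess capacity earns payment 91 and normal capacity earns 67.
Low-cost: excess capacity gives 91 − 9 = 82; normal capacity gives 67 − 1 = 66. No deviation. ✓
High-cost: normal capacity gives 67 − 4 = 63; excess capacity gives 91 − 30 = 61. No deviation. ✓
Both incentive constraints hold.

Yes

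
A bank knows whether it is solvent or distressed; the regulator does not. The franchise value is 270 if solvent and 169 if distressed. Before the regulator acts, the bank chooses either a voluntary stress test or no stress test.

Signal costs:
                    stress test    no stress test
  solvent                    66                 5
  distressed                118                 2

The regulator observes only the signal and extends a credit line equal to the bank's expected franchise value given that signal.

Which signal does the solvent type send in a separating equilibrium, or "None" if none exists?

Try solvent → stress test, distressed → no stress test:
  If types separate, stress test earns payment 270 and no stress test earns 169.
  Solvent: stress test gives 270 − 66 = 204; no stress test gives 169 − 5 = 164. No deviation. ✓
  Distressed: no stress test gives 169 − 2 = 167; stress test gives 270 − 118 = 152. No deviation. ✓
Both hold — the solvent type sends stress test.

stress test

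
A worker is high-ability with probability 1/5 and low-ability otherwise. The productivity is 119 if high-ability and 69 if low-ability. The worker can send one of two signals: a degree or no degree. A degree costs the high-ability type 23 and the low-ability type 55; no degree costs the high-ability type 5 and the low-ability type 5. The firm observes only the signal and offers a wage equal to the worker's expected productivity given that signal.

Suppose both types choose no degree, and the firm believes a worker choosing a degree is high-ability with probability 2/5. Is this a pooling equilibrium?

On the equilibrium path (no degree) the firm holds the prior 1/5 and pays 1/5·119 + 4/5·69 = 79. Off-path (degree) belief 2/5 gives 2/5·119 + 3/5·69 = 89.
High-ability: no degree gives 79 − 5 = 74; degree gives 89 − 23 = 66. Stays. ✓
Low-ability: no degree gives 79 − 5 = 74; degree gives 89 − 55 = 34. Stays. ✓
Beliefs are Bayes-consistent on-path and both types best-respond.

Yes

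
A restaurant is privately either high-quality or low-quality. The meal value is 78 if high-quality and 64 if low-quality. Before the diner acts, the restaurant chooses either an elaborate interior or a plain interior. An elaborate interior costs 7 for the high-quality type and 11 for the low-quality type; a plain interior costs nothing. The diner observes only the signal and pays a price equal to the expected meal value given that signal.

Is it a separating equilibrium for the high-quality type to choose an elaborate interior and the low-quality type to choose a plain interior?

No

Under separation the diner infers type exactly: elaborate interior → high-quality (pays 78), plain interior → low-quality (pays 64).
High-quality: elaborate interior gives 78 − 7 = 71; plain interior gives 64 − 0 = 64. No deviation. ✓
Low-quality: plain interior gives 64 − 0 = 64; elaborate interior gives 78 − 11 = 67. Would deviate. ✗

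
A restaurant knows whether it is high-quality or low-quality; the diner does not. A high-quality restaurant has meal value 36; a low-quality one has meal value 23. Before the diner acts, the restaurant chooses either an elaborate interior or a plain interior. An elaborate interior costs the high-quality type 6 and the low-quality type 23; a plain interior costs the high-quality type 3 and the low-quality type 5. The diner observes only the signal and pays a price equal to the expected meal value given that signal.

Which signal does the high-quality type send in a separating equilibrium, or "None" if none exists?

elaborate interior

Try high-quality → elaborate interior, low-quality → plain interior:
  Under separation the diner infers type exactly: elaborate interior → high-quality (pays 36), plain interior → low-quality (pays 23).
  High-quality: elaborate interior gives 36 − 6 = 30; plain interior gives 23 − 3 = 20. No deviation. ✓
  Low-quality: plain interior gives 23 − 5 = 18; elaborate interior gives 36 − 23 = 13. No deviation. ✓
Both hold — the high-quality type sends elaborate interior.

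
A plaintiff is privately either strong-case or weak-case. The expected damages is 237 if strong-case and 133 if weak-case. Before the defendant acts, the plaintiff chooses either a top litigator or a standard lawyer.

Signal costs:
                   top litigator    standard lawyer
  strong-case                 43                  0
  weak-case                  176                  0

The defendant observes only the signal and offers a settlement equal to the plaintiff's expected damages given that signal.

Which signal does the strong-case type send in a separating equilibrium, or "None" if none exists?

Try strong-case → top litigator, weak-case → standard lawyer:
  If types separate, top litigator earns payment 237 and standard lawyer earns 133.
  Strong-case: top litigator gives 237 − 43 = 194; standard lawyer gives 133 − 0 = 133. No deviation. ✓
  Weak-case: standard lawyer gives 133 − 0 = 133; top litigator gives 237 − 176 = 61. No deviation. ✓
Both hold — the strong-case type sends top litigator.

top litigator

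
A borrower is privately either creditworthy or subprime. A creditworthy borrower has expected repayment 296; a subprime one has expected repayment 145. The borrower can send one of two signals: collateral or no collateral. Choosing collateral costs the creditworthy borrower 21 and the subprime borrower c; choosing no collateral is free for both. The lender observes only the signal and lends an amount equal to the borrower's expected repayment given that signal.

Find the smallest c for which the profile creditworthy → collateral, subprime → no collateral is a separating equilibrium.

151

Under separation: collateral → creditworthy (pays 296); no collateral → subprime (pays 145).
Creditworthy: 296 − 21 = 275 ≥ 145 − 0 = 145. Holds regardless of c. ✓
Subprime: 145 − 0 ≥ 296 − c, so c ≥ 296 − 145 = 151.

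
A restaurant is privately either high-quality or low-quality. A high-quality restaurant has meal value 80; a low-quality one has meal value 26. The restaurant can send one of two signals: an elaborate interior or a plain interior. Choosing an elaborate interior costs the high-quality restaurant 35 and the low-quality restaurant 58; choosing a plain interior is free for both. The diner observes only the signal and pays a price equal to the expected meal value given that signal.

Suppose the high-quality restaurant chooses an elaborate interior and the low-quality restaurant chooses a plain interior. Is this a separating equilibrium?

Yes

If types separate, elaborate interior earns payment 80 and plain interior earns 26.
High-quality: elaborate interior gives 80 − 35 = 45; plain interior gives 26 − 0 = 26. No deviation. ✓
Low-quality: plain interior gives 26 − 0 = 26; elaborate interior gives 80 − 58 = 22. No deviation. ✓
Both incentive constraints hold.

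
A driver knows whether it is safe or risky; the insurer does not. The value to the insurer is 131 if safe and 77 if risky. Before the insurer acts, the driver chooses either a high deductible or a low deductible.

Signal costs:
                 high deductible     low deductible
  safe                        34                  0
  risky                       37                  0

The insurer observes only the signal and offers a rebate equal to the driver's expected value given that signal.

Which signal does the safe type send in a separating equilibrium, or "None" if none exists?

None

Try safe → high deductible, risky → low deductible:
  Under separation the insurer infers type exactly: high deductible → safe (pays 131), low deductible → risky (pays 77).
  Safe: high deductible gives 131 − 34 = 97; low deductible gives 77 − 0 = 77. No deviation. ✓
  Risky: low deductible gives 77 − 0 = 77; high deductible gives 131 − 37 = 94. Would deviate. ✗
Try safe → low deductible, risky → high deductible:
  Under separation the insurer infers type exactly: low deductible → safe (pays 131), high deductible → risky (pays 77).
  Safe: low deductible gives 131 − 0 = 131; high deductible gives 77 − 34 = 43. No deviation. ✓
  Risky: high deductible gives 77 − 37 = 40; low deductible gives 131 − 0 = 131. Would deviate. ✗
Neither assignment is incentive-compatible.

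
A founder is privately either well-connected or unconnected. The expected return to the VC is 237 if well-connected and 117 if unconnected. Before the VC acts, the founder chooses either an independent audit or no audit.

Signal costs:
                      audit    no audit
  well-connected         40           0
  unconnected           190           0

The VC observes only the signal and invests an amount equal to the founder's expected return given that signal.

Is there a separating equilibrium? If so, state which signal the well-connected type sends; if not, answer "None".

audit

Try well-connected → audit, unconnected → no audit:
  If types separate, audit earns payment 237 and no audit earns 117.
  Well-connected: audit gives 237 − 40 = 197; no audit gives 117 − 0 = 117. No deviation. ✓
  Unconnected: no audit gives 117 − 0 = 117; audit gives 237 − 190 = 47. No deviation. ✓
Both hold — the well-connected type sends audit.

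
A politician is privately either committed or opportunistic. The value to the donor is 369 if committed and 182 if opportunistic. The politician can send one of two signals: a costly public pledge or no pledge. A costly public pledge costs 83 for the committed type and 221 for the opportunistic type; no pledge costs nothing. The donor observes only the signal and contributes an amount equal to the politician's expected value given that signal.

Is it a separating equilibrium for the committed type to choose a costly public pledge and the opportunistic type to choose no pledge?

Yes

Under separation the donor infers type exactly: pledge → committed (pays 369), no pledge → opportunistic (pays 182).
Committed: pledge gives 369 − 83 = 286; no pledge gives 182 − 0 = 182. No deviation. ✓
Opportunistic: no pledge gives 182 − 0 = 182; pledge gives 369 − 221 = 148. No deviation. ✓
Both incentive constraints hold.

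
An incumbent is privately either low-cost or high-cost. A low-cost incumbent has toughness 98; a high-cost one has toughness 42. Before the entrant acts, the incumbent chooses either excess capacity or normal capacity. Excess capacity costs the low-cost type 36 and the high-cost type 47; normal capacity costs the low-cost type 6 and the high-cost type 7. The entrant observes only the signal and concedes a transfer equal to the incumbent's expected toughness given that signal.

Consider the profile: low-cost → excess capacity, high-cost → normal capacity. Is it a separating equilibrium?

No

Under separation the entrant infers type exactly: excess capacity → low-cost (pays 98), normal capacity → high-cost (pays 42).
Low-cost: excess capacity gives 98 − 36 = 62; normal capacity gives 42 − 6 = 36. No deviation. ✓
High-cost: normal capacity gives 42 − 7 = 35; excess capacity gives 98 − 47 = 51. Would deviate. ✗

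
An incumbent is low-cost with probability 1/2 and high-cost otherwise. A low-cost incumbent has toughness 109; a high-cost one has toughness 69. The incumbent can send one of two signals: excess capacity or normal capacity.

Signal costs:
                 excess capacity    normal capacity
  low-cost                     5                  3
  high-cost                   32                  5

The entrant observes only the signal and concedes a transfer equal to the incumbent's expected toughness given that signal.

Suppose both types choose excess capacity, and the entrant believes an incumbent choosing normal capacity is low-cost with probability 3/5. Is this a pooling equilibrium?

No

At the pooled signal (excess capacity) the entrant holds the prior 1/2 and pays 1/2·109 + 1/2·69 = 89. Off-path (normal capacity) belief 3/5 gives 3/5·109 + 2/5·69 = 93.
Low-cost: excess capacity gives 89 − 5 = 84; normal capacity gives 93 − 3 = 90. Deviates. ✗
High-cost: excess capacity gives 89 − 32 = 57; normal capacity gives 93 − 5 = 88. Deviates. ✗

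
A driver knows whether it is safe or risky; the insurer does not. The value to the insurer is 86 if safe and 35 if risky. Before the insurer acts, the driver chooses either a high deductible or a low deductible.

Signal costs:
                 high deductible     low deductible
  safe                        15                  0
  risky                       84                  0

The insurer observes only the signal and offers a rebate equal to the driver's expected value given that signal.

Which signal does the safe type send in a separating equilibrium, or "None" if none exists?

Try safe → high deductible, risky → low deductible:
  If types separate, high deductible earns payment 86 and low deductible earns 35.
  Safe: high deductible gives 86 − 15 = 71; low deductible gives 35 − 0 = 35. No deviation. ✓
  Risky: low deductible gives 35 − 0 = 35; high deductible gives 86 − 84 = 2. No deviation. ✓
Both hold — the safe type sends high deductible.

high deductible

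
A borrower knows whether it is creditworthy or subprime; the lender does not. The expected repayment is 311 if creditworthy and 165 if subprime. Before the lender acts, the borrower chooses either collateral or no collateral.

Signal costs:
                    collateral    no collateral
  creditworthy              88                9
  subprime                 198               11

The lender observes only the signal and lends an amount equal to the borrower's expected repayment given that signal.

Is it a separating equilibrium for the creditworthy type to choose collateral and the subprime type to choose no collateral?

Yes

Under separation the lender infers type exactly: collateral → creditworthy (pays 311), no collateral → subprime (pays 165).
Creditworthy: collateral gives 311 − 88 = 223; no collateral gives 165 − 9 = 156. No deviation. ✓
Subprime: no collateral gives 165 − 11 = 154; collateral gives 311 − 198 = 113. No deviation. ✓
Neither type gains from mimicking the other.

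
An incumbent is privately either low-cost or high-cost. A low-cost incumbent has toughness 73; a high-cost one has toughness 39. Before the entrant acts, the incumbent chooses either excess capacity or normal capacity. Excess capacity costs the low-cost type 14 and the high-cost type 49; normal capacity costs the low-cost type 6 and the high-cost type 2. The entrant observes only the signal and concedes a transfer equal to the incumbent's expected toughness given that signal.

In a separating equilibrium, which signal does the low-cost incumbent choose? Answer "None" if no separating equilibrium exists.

excess capacity

Try low-cost → excess capacity, high-cost → normal capacity:
  Under separation the entrant infers type exactly: excess capacity → low-cost (pays 73), normal capacity → high-cost (pays 39).
  Low-cost: excess capacity gives 73 − 14 = 59; normal capacity gives 39 − 6 = 33. No deviation. ✓
  High-cost: normal capacity gives 39 − 2 = 37; excess capacity gives 73 − 49 = 24. No deviation. ✓
Both hold — the low-cost type sends excess capacity.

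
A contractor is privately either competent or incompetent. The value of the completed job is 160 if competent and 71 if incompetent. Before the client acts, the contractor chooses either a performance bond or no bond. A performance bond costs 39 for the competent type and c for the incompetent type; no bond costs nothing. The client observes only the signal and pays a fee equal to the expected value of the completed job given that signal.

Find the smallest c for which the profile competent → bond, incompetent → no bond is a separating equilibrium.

89

Under separation: bond → competent (pays 160); no bond → incompetent (pays 71).
Competent: 160 − 39 = 121 ≥ 71 − 0 = 71. Holds regardless of c. ✓
Incompetent: 71 − 0 ≥ 160 − c, so c ≥ 160 − 71 = 89.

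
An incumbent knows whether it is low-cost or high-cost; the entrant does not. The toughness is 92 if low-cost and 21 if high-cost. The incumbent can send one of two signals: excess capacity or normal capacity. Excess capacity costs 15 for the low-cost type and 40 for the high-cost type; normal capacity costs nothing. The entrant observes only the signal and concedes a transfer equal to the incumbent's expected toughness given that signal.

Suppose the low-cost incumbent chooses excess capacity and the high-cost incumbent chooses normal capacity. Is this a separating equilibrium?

No

Under separation the entrant infers type exactly: excess capacity → low-cost (pays 92), normal capacity → high-cost (pays 21).
Low-cost: excess capacity gives 92 − 15 = 77; normal capacity gives 21 − 0 = 21. No deviation. ✓
High-cost: normal capacity gives 21 − 0 = 21; excess capacity gives 92 − 40 = 52. Would deviate. ✗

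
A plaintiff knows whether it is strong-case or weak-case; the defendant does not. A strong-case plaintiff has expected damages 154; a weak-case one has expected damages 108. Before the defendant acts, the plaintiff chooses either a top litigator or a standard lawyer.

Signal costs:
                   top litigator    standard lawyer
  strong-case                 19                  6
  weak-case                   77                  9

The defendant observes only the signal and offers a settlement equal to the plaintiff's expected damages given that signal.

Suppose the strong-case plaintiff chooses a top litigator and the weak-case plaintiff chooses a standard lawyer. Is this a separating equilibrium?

Yes

Under separation the defendant infers type exactly: top litigator → strong-case (pays 154), standard lawyer → weak-case (pays 108).
Strong-case: top litigator gives 154 − 19 = 135; standard lawyer gives 108 − 6 = 102. No deviation. ✓
Weak-case: standard lawyer gives 108 − 9 = 99; top litigator gives 154 − 77 = 77. No deviation. ✓
Neither type gains from mimicking the other.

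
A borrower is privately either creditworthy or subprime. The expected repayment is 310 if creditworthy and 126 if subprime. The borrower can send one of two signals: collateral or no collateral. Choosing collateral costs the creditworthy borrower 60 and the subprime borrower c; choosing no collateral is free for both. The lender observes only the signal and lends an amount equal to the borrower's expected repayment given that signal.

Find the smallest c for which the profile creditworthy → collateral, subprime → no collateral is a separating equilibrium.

184

Under separation: collateral → creditworthy (pays 310); no collateral → subprime (pays 126).
Creditworthy: 310 − 60 = 250 ≥ 126 − 0 = 126. Holds regardless of c. ✓
Subprime: 126 − 0 ≥ 310 − c, so c ≥ 310 − 126 = 184.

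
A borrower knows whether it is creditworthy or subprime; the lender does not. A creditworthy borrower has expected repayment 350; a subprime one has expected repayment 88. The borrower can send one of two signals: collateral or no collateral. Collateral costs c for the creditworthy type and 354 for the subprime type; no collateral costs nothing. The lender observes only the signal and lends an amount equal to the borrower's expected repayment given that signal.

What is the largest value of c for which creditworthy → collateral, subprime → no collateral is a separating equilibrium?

262

Under separation: collateral → creditworthy (pays 350); no collateral → subprime (pays 88).
Subprime: 88 − 0 = 88 ≥ 350 − 354 = -4. Holds regardless of c. ✓
Creditworthy: 350 − c ≥ 88 − 0, so c ≤ 350 − 88 = 262.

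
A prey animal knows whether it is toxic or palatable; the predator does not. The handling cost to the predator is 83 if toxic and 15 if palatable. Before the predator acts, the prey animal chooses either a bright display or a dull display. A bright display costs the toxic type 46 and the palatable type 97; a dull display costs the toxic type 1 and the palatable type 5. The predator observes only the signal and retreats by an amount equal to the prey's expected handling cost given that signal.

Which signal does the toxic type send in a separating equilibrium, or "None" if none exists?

bright display

Try toxic → bright display, palatable → dull display:
  Under separation the predator infers type exactly: bright display → toxic (pays 83), dull display → palatable (pays 15).
  Toxic: bright display gives 83 − 46 = 37; dull display gives 15 − 1 = 14. No deviation. ✓
  Palatable: dull display gives 15 − 5 = 10; bright display gives 83 − 97 = -14. No deviation. ✓
Both hold — the toxic type sends bright display.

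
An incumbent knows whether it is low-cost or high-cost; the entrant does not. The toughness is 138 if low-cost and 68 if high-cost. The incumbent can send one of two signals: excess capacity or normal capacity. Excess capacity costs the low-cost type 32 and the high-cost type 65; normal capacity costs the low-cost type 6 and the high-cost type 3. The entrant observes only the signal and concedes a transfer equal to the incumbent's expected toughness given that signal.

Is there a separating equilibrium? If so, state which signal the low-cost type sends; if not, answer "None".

None

Try low-cost → excess capacity, high-cost → normal capacity:
  Under separation the entrant infers type exactly: excess capacity → low-cost (pays 138), normal capacity → high-cost (pays 68).
  Low-cost: excess capacity gives 138 − 32 = 106; normal capacity gives 68 − 6 = 62. No deviation. ✓
  High-cost: normal capacity gives 68 − 3 = 65; excess capacity gives 138 − 65 = 73. Would deviate. ✗
Try low-cost → normal capacity, high-cost → excess capacity:
  Under separation the entrant infers type exactly: normal capacity → low-cost (pays 138), excess capacity → high-cost (pays 68).
  Low-cost: normal capacity gives 138 − 6 = 132; excess capacity gives 68 − 32 = 36. No deviation. ✓
  High-cost: excess capacity gives 68 − 65 = 3; normal capacity gives 138 − 3 = 135. Would deviate. ✗
Neither assignment is incentive-compatible.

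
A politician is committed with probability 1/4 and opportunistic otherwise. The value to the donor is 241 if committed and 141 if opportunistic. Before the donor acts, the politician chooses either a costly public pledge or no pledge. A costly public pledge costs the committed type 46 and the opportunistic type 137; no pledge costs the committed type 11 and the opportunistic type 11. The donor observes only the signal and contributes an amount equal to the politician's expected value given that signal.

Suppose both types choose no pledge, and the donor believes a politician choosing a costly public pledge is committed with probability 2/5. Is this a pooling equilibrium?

On the equilibrium path (no pledge) the donor holds the prior 1/4 and pays 1/4·241 + 3/4·141 = 166. Off-path (pledge) belief 2/5 gives 2/5·241 + 3/5·141 = 181.
Committed: no pledge gives 166 − 11 = 155; pledge gives 181 − 46 = 135. Stays. ✓
Opportunistic: no pledge gives 166 − 11 = 155; pledge gives 181 − 137 = 44. Stays. ✓
Beliefs are Bayes-consistent on-path and both types best-respond.

Yes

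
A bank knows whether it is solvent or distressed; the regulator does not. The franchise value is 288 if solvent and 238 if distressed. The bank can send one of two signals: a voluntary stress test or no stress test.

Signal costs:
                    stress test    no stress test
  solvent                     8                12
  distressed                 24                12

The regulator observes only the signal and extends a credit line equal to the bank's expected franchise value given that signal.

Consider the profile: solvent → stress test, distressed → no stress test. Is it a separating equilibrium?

If types separate, stress test earns payment 288 and no stress test earns 238.
Solvent: stress test gives 288 − 8 = 280; no stress test gives 238 − 12 = 226. No deviation. ✓
Distressed: no stress test gives 238 − 12 = 226; stress test gives 288 − 24 = 264. Would deviate. ✗

No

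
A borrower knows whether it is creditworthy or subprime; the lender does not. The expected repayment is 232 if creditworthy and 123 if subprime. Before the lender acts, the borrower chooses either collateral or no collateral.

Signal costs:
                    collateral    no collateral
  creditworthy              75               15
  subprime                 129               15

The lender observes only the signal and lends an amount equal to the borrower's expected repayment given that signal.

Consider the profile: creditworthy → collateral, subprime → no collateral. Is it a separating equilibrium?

Under separation the lender infers type exactly: collateral → creditworthy (pays 232), no collateral → subprime (pays 123).
Creditworthy: collateral gives 232 − 75 = 157; no collateral gives 123 − 15 = 108. No deviation. ✓
Subprime: no collateral gives 123 − 15 = 108; collateral gives 232 − 129 = 103. No deviation. ✓
Both incentive constraints hold.

Yes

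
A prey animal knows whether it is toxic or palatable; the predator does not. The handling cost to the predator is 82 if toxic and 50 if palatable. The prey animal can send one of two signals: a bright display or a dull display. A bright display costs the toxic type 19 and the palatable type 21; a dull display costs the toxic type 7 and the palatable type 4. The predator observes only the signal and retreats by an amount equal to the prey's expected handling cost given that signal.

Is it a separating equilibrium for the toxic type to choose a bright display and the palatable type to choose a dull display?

No

Under separation the predator infers type exactly: bright display → toxic (pays 82), dull display → palatable (pays 50).
Toxic: bright display gives 82 − 19 = 63; dull display gives 50 − 7 = 43. No deviation. ✓
Palatable: dull display gives 50 − 4 = 46; bright display gives 82 − 21 = 61. Would deviate. ✗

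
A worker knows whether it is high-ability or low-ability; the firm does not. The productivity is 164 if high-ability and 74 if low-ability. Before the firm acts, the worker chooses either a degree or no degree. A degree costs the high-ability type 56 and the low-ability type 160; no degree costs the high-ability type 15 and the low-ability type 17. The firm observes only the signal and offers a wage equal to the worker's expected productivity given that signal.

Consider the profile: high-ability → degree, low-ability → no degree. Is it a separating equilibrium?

Yes

Under separation the firm infers type exactly: degree → high-ability (pays 164), no degree → low-ability (pays 74).
High-ability: degree gives 164 − 56 = 108; no degree gives 74 − 15 = 59. No deviation. ✓
Low-ability: no degree gives 74 − 17 = 57; degree gives 164 − 160 = 4. No deviation. ✓
Both incentive constraints hold.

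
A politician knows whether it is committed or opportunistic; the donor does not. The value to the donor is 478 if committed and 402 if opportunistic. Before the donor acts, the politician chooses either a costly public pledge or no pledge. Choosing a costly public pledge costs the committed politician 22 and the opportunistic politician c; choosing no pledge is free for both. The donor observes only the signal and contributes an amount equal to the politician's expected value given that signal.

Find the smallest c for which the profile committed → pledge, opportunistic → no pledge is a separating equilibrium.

76

Under separation: pledge → committed (pays 478); no pledge → opportunistic (pays 402).
Committed: 478 − 22 = 456 ≥ 402 − 0 = 402. Holds regardless of c. ✓
Opportunistic: 402 − 0 ≥ 478 − c, so c ≥ 478 − 402 = 76.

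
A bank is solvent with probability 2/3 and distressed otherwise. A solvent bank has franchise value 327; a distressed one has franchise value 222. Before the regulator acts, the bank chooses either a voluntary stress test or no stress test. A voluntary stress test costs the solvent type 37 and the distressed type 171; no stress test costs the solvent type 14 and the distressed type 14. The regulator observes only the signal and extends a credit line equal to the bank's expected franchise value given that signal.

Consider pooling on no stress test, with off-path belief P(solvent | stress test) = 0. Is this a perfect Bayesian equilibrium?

Yes

At the pooled signal (no stress test) the regulator holds the prior 2/3 and pays 2/3·327 + 1/3·222 = 292. Off-path (stress test) belief 0 gives 0·327 + 1·222 = 222.
Solvent: no stress test gives 292 − 14 = 278; stress test gives 222 − 37 = 185. Stays. ✓
Distressed: no stress test gives 292 − 14 = 278; stress test gives 222 − 171 = 51. Stays. ✓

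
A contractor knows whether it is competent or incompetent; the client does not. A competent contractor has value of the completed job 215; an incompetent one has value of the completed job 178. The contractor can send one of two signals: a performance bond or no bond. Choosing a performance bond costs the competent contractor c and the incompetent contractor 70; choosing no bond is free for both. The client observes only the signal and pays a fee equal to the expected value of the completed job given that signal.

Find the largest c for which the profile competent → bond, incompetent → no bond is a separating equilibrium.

37

Under separation: bond → competent (pays 215); no bond → incompetent (pays 178).
Incompetent: 178 − 0 = 178 ≥ 215 − 70 = 145. Holds regardless of c. ✓
Competent: 215 − c ≥ 178 − 0, so c ≤ 215 − 178 = 37.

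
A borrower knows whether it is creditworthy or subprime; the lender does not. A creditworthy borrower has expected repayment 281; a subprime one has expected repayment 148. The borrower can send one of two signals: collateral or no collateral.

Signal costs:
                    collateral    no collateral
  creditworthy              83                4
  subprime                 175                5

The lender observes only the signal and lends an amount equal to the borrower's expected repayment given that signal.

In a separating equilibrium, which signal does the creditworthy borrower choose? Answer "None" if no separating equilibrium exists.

collateral

Try creditworthy → collateral, subprime → no collateral:
  Under separation the lender infers type exactly: collateral → creditworthy (pays 281), no collateral → subprime (pays 148).
  Creditworthy: collateral gives 281 − 83 = 198; no collateral gives 148 − 4 = 144. No deviation. ✓
  Subprime: no collateral gives 148 − 5 = 143; collateral gives 281 − 175 = 106. No deviation. ✓
Both hold — the creditworthy type sends collateral.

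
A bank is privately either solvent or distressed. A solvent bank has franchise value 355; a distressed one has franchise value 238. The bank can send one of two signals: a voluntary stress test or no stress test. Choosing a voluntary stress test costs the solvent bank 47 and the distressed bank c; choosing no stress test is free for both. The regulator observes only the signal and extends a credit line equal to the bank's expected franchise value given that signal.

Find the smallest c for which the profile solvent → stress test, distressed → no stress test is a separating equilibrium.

Under separation: stress test → solvent (pays 355); no stress test → distressed (pays 238).
Solvent: 355 − 47 = 308 ≥ 238 − 0 = 238. Holds regardless of c. ✓
Distressed: 238 − 0 ≥ 355 − c, so c ≥ 355 − 238 = 117.

117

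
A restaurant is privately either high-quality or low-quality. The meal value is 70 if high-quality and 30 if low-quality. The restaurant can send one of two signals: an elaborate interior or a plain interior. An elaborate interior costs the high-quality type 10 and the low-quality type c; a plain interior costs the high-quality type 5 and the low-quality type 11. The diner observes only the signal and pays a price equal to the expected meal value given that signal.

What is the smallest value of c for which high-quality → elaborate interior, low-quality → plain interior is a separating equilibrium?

51

Under separation: elaborate interior → high-quality (pays 70); plain interior → low-quality (pays 30).
High-quality: 70 − 10 = 60 ≥ 30 − 5 = 25. Holds regardless of c. ✓
Low-quality: 30 − 11 ≥ 70 − c, so c ≥ 70 − 19 = 51.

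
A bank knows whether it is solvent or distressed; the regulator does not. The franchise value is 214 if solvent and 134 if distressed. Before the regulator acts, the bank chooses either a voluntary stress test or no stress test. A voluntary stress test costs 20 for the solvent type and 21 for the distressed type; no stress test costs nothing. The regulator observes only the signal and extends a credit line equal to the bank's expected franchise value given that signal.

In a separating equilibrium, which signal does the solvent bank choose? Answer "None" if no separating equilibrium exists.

Try solvent → stress test, distressed → no stress test:
  If types separate, stress test earns payment 214 and no stress test earns 134.
  Solvent: stress test gives 214 − 20 = 194; no stress test gives 134 − 0 = 134. No deviation. ✓
  Distressed: no stress test gives 134 − 0 = 134; stress test gives 214 − 21 = 193. Would deviate. ✗
Try solvent → no stress test, distressed → stress test:
  If types separate, no stress test earns payment 214 and stress test earns 134.
  Solvent: no stress test gives 214 − 0 = 214; stress test gives 134 − 20 = 114. No deviation. ✓
  Distressed: stress test gives 134 − 21 = 113; no stress test gives 214 − 0 = 214. Would deviate. ✗
Neither assignment is incentive-compatible.

None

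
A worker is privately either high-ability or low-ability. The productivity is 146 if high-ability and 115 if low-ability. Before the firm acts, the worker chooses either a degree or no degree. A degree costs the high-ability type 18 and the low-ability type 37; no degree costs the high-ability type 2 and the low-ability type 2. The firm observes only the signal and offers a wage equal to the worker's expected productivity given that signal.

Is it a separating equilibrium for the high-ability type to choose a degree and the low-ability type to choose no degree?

Yes

If types separate, degree earns payment 146 and no degree earns 115.
High-ability: degree gives 146 − 18 = 128; no degree gives 115 − 2 = 113. No deviation. ✓
Low-ability: no degree gives 115 − 2 = 113; degree gives 146 − 37 = 109. No deviation. ✓
Both incentive constraints hold.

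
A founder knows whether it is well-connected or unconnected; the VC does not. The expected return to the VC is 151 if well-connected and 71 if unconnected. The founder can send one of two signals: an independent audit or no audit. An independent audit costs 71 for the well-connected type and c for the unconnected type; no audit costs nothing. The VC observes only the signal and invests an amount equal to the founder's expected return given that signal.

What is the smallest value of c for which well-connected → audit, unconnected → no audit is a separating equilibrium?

80

Under separation: audit → well-connected (pays 151); no audit → unconnected (pays 71).
Well-connected: 151 − 71 = 80 ≥ 71 − 0 = 71. Holds regardless of c. ✓
Unconnected: 71 − 0 ≥ 151 − c, so c ≥ 151 − 71 = 80.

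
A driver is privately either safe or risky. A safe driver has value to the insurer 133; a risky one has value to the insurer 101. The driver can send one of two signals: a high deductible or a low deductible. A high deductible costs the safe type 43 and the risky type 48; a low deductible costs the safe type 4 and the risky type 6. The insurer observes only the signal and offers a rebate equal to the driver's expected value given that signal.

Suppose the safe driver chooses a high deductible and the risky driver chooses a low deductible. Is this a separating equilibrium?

If types separate, high deductible earns payment 133 and low deductible earns 101.
Safe: high deductible gives 133 − 43 = 90; low deductible gives 101 − 4 = 97. Would deviate. ✗
Risky: low deductible gives 101 − 6 = 95; high deductible gives 133 − 48 = 85. No deviation. ✓

No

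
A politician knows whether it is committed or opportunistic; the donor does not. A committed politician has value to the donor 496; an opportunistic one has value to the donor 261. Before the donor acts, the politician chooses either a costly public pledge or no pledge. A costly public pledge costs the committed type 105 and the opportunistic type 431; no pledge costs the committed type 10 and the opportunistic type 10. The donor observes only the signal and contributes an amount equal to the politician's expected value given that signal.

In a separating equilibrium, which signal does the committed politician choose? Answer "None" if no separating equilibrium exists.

pledge

Try committed → pledge, opportunistic → no pledge:
  If types separate, pledge earns payment 496 and no pledge earns 261.
  Committed: pledge gives 496 − 105 = 391; no pledge gives 261 − 10 = 251. No deviation. ✓
  Opportunistic: no pledge gives 261 − 10 = 251; pledge gives 496 − 431 = 65. No deviation. ✓
Both hold — the committed type sends pledge.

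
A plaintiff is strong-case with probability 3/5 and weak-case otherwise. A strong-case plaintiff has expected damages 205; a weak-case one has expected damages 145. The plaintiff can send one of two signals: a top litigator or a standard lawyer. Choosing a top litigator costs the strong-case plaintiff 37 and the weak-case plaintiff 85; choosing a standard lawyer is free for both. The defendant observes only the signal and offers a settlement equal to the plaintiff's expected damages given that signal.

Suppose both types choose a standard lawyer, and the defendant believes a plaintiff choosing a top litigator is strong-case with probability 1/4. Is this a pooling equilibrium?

Yes

On the equilibrium path (standard lawyer) the defendant holds the prior 3/5 and pays 3/5·205 + 2/5·145 = 181. Off-path (top litigator) belief 1/4 gives 1/4·205 + 3/4·145 = 160.
Strong-case: standard lawyer gives 181 − 0 = 181; top litigator gives 160 − 37 = 123. Stays. ✓
Weak-case: standard lawyer gives 181 − 0 = 181; top litigator gives 160 − 85 = 75. Stays. ✓
Beliefs are Bayes-consistent on-path and both types best-respond.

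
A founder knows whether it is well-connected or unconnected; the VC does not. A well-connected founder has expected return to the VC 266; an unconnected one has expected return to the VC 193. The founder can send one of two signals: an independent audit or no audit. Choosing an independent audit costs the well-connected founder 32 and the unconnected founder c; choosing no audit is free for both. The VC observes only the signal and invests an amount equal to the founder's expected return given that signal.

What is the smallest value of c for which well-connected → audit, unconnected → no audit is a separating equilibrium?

Under separation: audit → well-connected (pays 266); no audit → unconnected (pays 193).
Well-connected: 266 − 32 = 234 ≥ 193 − 0 = 193. Holds regardless of c. ✓
Unconnected: 193 − 0 ≥ 266 − c, so c ≥ 266 − 193 = 73.

73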